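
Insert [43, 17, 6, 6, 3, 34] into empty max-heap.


Insert 43: [43]
Insert 17: [43, 17]
Insert 6: [43, 17, 6]
Insert 6: [43, 17, 6, 6]
Insert 3: [43, 17, 6, 6, 3]
Insert 34: [43, 17, 34, 6, 3, 6]

Final heap: [43, 17, 34, 6, 3, 6]


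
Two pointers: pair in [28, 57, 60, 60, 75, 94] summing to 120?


lo=0(28)+hi=5(94)=122
lo=0(28)+hi=4(75)=103
lo=1(57)+hi=4(75)=132
lo=1(57)+hi=3(60)=117
lo=2(60)+hi=3(60)=120

Yes: 60+60=120


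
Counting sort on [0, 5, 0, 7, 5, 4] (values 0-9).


Input: [0, 5, 0, 7, 5, 4]
Counts: [2, 0, 0, 0, 1, 2, 0, 1, 0, 0]

Sorted: [0, 0, 4, 5, 5, 7]


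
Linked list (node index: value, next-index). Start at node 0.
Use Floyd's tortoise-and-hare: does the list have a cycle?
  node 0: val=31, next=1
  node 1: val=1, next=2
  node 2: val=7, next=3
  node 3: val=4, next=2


Floyd's tortoise (slow, +1) and hare (fast, +2):
  init: slow=0, fast=0
  step 1: slow=1, fast=2
  step 2: slow=2, fast=2
  slow == fast at node 2: cycle detected

Cycle: yes


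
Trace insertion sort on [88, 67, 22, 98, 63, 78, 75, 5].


Initial: [88, 67, 22, 98, 63, 78, 75, 5]
Insert 67: [67, 88, 22, 98, 63, 78, 75, 5]
Insert 22: [22, 67, 88, 98, 63, 78, 75, 5]
Insert 98: [22, 67, 88, 98, 63, 78, 75, 5]
Insert 63: [22, 63, 67, 88, 98, 78, 75, 5]
Insert 78: [22, 63, 67, 78, 88, 98, 75, 5]
Insert 75: [22, 63, 67, 75, 78, 88, 98, 5]
Insert 5: [5, 22, 63, 67, 75, 78, 88, 98]

Sorted: [5, 22, 63, 67, 75, 78, 88, 98]


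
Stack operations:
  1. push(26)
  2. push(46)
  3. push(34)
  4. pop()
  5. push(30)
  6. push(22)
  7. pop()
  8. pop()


push(26) -> [26]
push(46) -> [26, 46]
push(34) -> [26, 46, 34]
pop()->34, [26, 46]
push(30) -> [26, 46, 30]
push(22) -> [26, 46, 30, 22]
pop()->22, [26, 46, 30]
pop()->30, [26, 46]

Final stack: [26, 46]


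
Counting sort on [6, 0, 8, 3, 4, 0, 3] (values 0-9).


Input: [6, 0, 8, 3, 4, 0, 3]
Counts: [2, 0, 0, 2, 1, 0, 1, 0, 1, 0]

Sorted: [0, 0, 3, 3, 4, 6, 8]


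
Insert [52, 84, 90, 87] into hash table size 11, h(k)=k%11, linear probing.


Insert 52: h=8 -> slot 8
Insert 84: h=7 -> slot 7
Insert 90: h=2 -> slot 2
Insert 87: h=10 -> slot 10

Table: [None, None, 90, None, None, None, None, 84, 52, None, 87]


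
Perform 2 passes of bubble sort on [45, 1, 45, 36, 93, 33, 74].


Initial: [45, 1, 45, 36, 93, 33, 74]
Pass 1: [1, 45, 36, 45, 33, 74, 93] (4 swaps)
Pass 2: [1, 36, 45, 33, 45, 74, 93] (2 swaps)

After 2 passes: [1, 36, 45, 33, 45, 74, 93]


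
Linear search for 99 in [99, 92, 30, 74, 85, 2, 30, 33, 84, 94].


i=0: 99==99 found!

Found at 0, 1 comps


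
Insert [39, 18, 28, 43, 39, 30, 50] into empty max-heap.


Insert 39: [39]
Insert 18: [39, 18]
Insert 28: [39, 18, 28]
Insert 43: [43, 39, 28, 18]
Insert 39: [43, 39, 28, 18, 39]
Insert 30: [43, 39, 30, 18, 39, 28]
Insert 50: [50, 39, 43, 18, 39, 28, 30]

Final heap: [50, 39, 43, 18, 39, 28, 30]


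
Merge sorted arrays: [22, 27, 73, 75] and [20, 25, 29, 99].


Take 20 from B
Take 22 from A
Take 25 from B
Take 27 from A
Take 29 from B
Take 73 from A
Take 75 from A

Merged: [20, 22, 25, 27, 29, 73, 75, 99]


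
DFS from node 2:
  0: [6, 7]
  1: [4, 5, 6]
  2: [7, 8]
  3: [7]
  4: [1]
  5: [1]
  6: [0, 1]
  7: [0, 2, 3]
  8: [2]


Visit 2, push [8, 7]
Visit 7, push [3, 0]
Visit 0, push [6]
Visit 6, push [1]
Visit 1, push [5, 4]
Visit 4, push []
Visit 5, push []
Visit 3, push []
Visit 8, push []

DFS order: [2, 7, 0, 6, 1, 4, 5, 3, 8]


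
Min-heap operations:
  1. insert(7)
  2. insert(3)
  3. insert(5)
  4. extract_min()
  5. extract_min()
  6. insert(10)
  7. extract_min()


insert(7) -> [7]
insert(3) -> [3, 7]
insert(5) -> [3, 7, 5]
extract_min()->3, [5, 7]
extract_min()->5, [7]
insert(10) -> [7, 10]
extract_min()->7, [10]

Final heap: [10]


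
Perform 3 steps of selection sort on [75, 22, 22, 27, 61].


Initial: [75, 22, 22, 27, 61]
Step 1: min=22 at 1
  Swap: [22, 75, 22, 27, 61]
Step 2: min=22 at 2
  Swap: [22, 22, 75, 27, 61]
Step 3: min=27 at 3
  Swap: [22, 22, 27, 75, 61]

After 3 steps: [22, 22, 27, 75, 61]


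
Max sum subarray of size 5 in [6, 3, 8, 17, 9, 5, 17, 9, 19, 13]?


[0:5]: 43
[1:6]: 42
[2:7]: 56
[3:8]: 57
[4:9]: 59
[5:10]: 63

Max: 63 at [5:10]


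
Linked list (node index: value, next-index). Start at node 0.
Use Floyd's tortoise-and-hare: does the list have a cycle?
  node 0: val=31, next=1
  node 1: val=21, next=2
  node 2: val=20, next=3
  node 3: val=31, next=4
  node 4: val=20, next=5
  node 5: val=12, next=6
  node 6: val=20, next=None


Floyd's tortoise (slow, +1) and hare (fast, +2):
  init: slow=0, fast=0
  step 1: slow=1, fast=2
  step 2: slow=2, fast=4
  step 3: slow=3, fast=6
  step 4: fast -> None, no cycle

Cycle: no


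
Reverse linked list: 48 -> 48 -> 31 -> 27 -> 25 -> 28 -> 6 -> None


Step 1: curr=48, set curr.next=prev(None) | reversed so far: 48
Step 2: curr=48, set curr.next=prev(48) | reversed so far: 48 -> 48
Step 3: curr=31, set curr.next=prev(48) | reversed so far: 31 -> 48 -> 48
Step 4: curr=27, set curr.next=prev(31) | reversed so far: 27 -> 31 -> 48 -> 48
Step 5: curr=25, set curr.next=prev(27) | reversed so far: 25 -> 27 -> 31 -> 48 -> 48
Step 6: curr=28, set curr.next=prev(25) | reversed so far: 28 -> 25 -> 27 -> 31 -> 48 -> 48
Step 7: curr=6, set curr.next=prev(28) | reversed so far: 6 -> 28 -> 25 -> 27 -> 31 -> 48 -> 48

6 -> 28 -> 25 -> 27 -> 31 -> 48 -> 48 -> None


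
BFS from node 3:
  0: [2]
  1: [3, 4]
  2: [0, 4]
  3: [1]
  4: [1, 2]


Visit 3, enqueue [1]
Visit 1, enqueue [4]
Visit 4, enqueue [2]
Visit 2, enqueue [0]
Visit 0, enqueue []

BFS order: [3, 1, 4, 2, 0]


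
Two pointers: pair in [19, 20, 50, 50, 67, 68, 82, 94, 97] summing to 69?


lo=0(19)+hi=8(97)=116
lo=0(19)+hi=7(94)=113
lo=0(19)+hi=6(82)=101
lo=0(19)+hi=5(68)=87
lo=0(19)+hi=4(67)=86
lo=0(19)+hi=3(50)=69

Yes: 19+50=69


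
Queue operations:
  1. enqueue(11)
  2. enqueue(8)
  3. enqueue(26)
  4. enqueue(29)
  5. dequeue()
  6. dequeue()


enqueue(11) -> [11]
enqueue(8) -> [11, 8]
enqueue(26) -> [11, 8, 26]
enqueue(29) -> [11, 8, 26, 29]
dequeue()->11, [8, 26, 29]
dequeue()->8, [26, 29]

Final queue: [26, 29]


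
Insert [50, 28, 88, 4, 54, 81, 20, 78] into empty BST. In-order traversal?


Insert 50: root
Insert 28: L from 50
Insert 88: R from 50
Insert 4: L from 50 -> L from 28
Insert 54: R from 50 -> L from 88
Insert 81: R from 50 -> L from 88 -> R from 54
Insert 20: L from 50 -> L from 28 -> R from 4
Insert 78: R from 50 -> L from 88 -> R from 54 -> L from 81

In-order: [4, 20, 28, 50, 54, 78, 81, 88]


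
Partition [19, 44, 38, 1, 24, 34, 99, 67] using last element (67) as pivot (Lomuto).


Pivot: 67
  19 <= 67: advance i (no swap)
  44 <= 67: advance i (no swap)
  38 <= 67: advance i (no swap)
  1 <= 67: advance i (no swap)
  24 <= 67: advance i (no swap)
  34 <= 67: advance i (no swap)
Place pivot at 6: [19, 44, 38, 1, 24, 34, 67, 99]

Partitioned: [19, 44, 38, 1, 24, 34, 67, 99]


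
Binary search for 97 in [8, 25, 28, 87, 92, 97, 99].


Step 1: lo=0, hi=6, mid=3, val=87
Step 2: lo=4, hi=6, mid=5, val=97

Found at index 5


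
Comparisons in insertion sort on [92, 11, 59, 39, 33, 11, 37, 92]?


Algorithm: insertion sort
Input: [92, 11, 59, 39, 33, 11, 37, 92]
Sorted: [11, 11, 33, 37, 39, 59, 92, 92]

20


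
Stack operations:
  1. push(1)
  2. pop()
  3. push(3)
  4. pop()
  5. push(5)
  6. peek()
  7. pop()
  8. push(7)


push(1) -> [1]
pop()->1, []
push(3) -> [3]
pop()->3, []
push(5) -> [5]
peek()->5
pop()->5, []
push(7) -> [7]

Final stack: [7]


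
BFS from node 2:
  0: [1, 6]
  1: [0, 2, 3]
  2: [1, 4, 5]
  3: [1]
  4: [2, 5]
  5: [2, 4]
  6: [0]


Visit 2, enqueue [1, 4, 5]
Visit 1, enqueue [0, 3]
Visit 4, enqueue []
Visit 5, enqueue []
Visit 0, enqueue [6]
Visit 3, enqueue []
Visit 6, enqueue []

BFS order: [2, 1, 4, 5, 0, 3, 6]


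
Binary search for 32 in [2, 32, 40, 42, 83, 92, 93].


Step 1: lo=0, hi=6, mid=3, val=42
Step 2: lo=0, hi=2, mid=1, val=32

Found at index 1


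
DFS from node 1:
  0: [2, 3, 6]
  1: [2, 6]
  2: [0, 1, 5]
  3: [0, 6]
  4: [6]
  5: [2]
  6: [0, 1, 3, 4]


Visit 1, push [6, 2]
Visit 2, push [5, 0]
Visit 0, push [6, 3]
Visit 3, push [6]
Visit 6, push [4]
Visit 4, push []
Visit 5, push []

DFS order: [1, 2, 0, 3, 6, 4, 5]


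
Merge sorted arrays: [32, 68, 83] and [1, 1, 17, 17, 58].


Take 1 from B
Take 1 from B
Take 17 from B
Take 17 from B
Take 32 from A
Take 58 from B

Merged: [1, 1, 17, 17, 32, 58, 68, 83]


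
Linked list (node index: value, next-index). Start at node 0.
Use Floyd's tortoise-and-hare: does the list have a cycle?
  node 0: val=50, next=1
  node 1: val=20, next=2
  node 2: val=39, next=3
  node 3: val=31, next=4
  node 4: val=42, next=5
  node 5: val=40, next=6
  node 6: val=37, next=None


Floyd's tortoise (slow, +1) and hare (fast, +2):
  init: slow=0, fast=0
  step 1: slow=1, fast=2
  step 2: slow=2, fast=4
  step 3: slow=3, fast=6
  step 4: fast -> None, no cycle

Cycle: no


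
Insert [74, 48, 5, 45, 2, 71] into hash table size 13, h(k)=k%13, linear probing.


Insert 74: h=9 -> slot 9
Insert 48: h=9, 1 probes -> slot 10
Insert 5: h=5 -> slot 5
Insert 45: h=6 -> slot 6
Insert 2: h=2 -> slot 2
Insert 71: h=6, 1 probes -> slot 7

Table: [None, None, 2, None, None, 5, 45, 71, None, 74, 48, None, None]


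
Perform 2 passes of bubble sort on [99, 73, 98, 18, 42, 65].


Initial: [99, 73, 98, 18, 42, 65]
Pass 1: [73, 98, 18, 42, 65, 99] (5 swaps)
Pass 2: [73, 18, 42, 65, 98, 99] (3 swaps)

After 2 passes: [73, 18, 42, 65, 98, 99]


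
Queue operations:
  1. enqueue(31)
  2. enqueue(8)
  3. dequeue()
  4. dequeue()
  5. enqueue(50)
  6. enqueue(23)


enqueue(31) -> [31]
enqueue(8) -> [31, 8]
dequeue()->31, [8]
dequeue()->8, []
enqueue(50) -> [50]
enqueue(23) -> [50, 23]

Final queue: [50, 23]


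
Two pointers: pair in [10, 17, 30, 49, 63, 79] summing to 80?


lo=0(10)+hi=5(79)=89
lo=0(10)+hi=4(63)=73
lo=1(17)+hi=4(63)=80

Yes: 17+63=80


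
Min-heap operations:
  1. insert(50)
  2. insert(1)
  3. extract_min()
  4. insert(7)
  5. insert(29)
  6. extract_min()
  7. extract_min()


insert(50) -> [50]
insert(1) -> [1, 50]
extract_min()->1, [50]
insert(7) -> [7, 50]
insert(29) -> [7, 50, 29]
extract_min()->7, [29, 50]
extract_min()->29, [50]

Final heap: [50]


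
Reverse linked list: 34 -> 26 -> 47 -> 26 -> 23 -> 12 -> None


Step 1: curr=34, set curr.next=prev(None) | reversed so far: 34
Step 2: curr=26, set curr.next=prev(34) | reversed so far: 26 -> 34
Step 3: curr=47, set curr.next=prev(26) | reversed so far: 47 -> 26 -> 34
Step 4: curr=26, set curr.next=prev(47) | reversed so far: 26 -> 47 -> 26 -> 34
Step 5: curr=23, set curr.next=prev(26) | reversed so far: 23 -> 26 -> 47 -> 26 -> 34
Step 6: curr=12, set curr.next=prev(23) | reversed so far: 12 -> 23 -> 26 -> 47 -> 26 -> 34

12 -> 23 -> 26 -> 47 -> 26 -> 34 -> None


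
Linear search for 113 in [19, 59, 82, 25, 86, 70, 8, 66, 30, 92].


i=0: 19!=113
i=1: 59!=113
i=2: 82!=113
i=3: 25!=113
i=4: 86!=113
i=5: 70!=113
i=6: 8!=113
i=7: 66!=113
i=8: 30!=113
i=9: 92!=113

Not found, 10 comps


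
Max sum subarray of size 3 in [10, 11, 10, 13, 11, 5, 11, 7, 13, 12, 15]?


[0:3]: 31
[1:4]: 34
[2:5]: 34
[3:6]: 29
[4:7]: 27
[5:8]: 23
[6:9]: 31
[7:10]: 32
[8:11]: 40

Max: 40 at [8:11]


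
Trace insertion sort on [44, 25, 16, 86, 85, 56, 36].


Initial: [44, 25, 16, 86, 85, 56, 36]
Insert 25: [25, 44, 16, 86, 85, 56, 36]
Insert 16: [16, 25, 44, 86, 85, 56, 36]
Insert 86: [16, 25, 44, 86, 85, 56, 36]
Insert 85: [16, 25, 44, 85, 86, 56, 36]
Insert 56: [16, 25, 44, 56, 85, 86, 36]
Insert 36: [16, 25, 36, 44, 56, 85, 86]

Sorted: [16, 25, 36, 44, 56, 85, 86]


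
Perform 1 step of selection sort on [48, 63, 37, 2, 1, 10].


Initial: [48, 63, 37, 2, 1, 10]
Step 1: min=1 at 4
  Swap: [1, 63, 37, 2, 48, 10]

After 1 step: [1, 63, 37, 2, 48, 10]


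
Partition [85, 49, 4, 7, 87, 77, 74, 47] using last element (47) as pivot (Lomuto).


Pivot: 47
  4 <= 47: swap -> [4, 49, 85, 7, 87, 77, 74, 47]
  7 <= 47: swap -> [4, 7, 85, 49, 87, 77, 74, 47]
Place pivot at 2: [4, 7, 47, 49, 87, 77, 74, 85]

Partitioned: [4, 7, 47, 49, 87, 77, 74, 85]


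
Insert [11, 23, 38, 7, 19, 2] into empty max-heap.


Insert 11: [11]
Insert 23: [23, 11]
Insert 38: [38, 11, 23]
Insert 7: [38, 11, 23, 7]
Insert 19: [38, 19, 23, 7, 11]
Insert 2: [38, 19, 23, 7, 11, 2]

Final heap: [38, 19, 23, 7, 11, 2]


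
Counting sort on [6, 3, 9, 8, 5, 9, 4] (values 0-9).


Input: [6, 3, 9, 8, 5, 9, 4]
Counts: [0, 0, 0, 1, 1, 1, 1, 0, 1, 2]

Sorted: [3, 4, 5, 6, 8, 9, 9]


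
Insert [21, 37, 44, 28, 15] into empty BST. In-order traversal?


Insert 21: root
Insert 37: R from 21
Insert 44: R from 21 -> R from 37
Insert 28: R from 21 -> L from 37
Insert 15: L from 21

In-order: [15, 21, 28, 37, 44]


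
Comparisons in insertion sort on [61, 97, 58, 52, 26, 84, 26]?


Algorithm: insertion sort
Input: [61, 97, 58, 52, 26, 84, 26]
Sorted: [26, 26, 52, 58, 61, 84, 97]

18


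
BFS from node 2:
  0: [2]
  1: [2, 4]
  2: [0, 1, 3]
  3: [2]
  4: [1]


Visit 2, enqueue [0, 1, 3]
Visit 0, enqueue []
Visit 1, enqueue [4]
Visit 3, enqueue []
Visit 4, enqueue []

BFS order: [2, 0, 1, 3, 4]


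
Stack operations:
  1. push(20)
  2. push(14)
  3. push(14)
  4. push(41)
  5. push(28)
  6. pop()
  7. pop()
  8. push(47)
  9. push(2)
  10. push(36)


push(20) -> [20]
push(14) -> [20, 14]
push(14) -> [20, 14, 14]
push(41) -> [20, 14, 14, 41]
push(28) -> [20, 14, 14, 41, 28]
pop()->28, [20, 14, 14, 41]
pop()->41, [20, 14, 14]
push(47) -> [20, 14, 14, 47]
push(2) -> [20, 14, 14, 47, 2]
push(36) -> [20, 14, 14, 47, 2, 36]

Final stack: [20, 14, 14, 47, 2, 36]


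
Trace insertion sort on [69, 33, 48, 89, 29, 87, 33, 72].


Initial: [69, 33, 48, 89, 29, 87, 33, 72]
Insert 33: [33, 69, 48, 89, 29, 87, 33, 72]
Insert 48: [33, 48, 69, 89, 29, 87, 33, 72]
Insert 89: [33, 48, 69, 89, 29, 87, 33, 72]
Insert 29: [29, 33, 48, 69, 89, 87, 33, 72]
Insert 87: [29, 33, 48, 69, 87, 89, 33, 72]
Insert 33: [29, 33, 33, 48, 69, 87, 89, 72]
Insert 72: [29, 33, 33, 48, 69, 72, 87, 89]

Sorted: [29, 33, 33, 48, 69, 72, 87, 89]


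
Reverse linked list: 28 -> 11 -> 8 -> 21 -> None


Step 1: curr=28, set curr.next=prev(None) | reversed so far: 28
Step 2: curr=11, set curr.next=prev(28) | reversed so far: 11 -> 28
Step 3: curr=8, set curr.next=prev(11) | reversed so far: 8 -> 11 -> 28
Step 4: curr=21, set curr.next=prev(8) | reversed so far: 21 -> 8 -> 11 -> 28

21 -> 8 -> 11 -> 28 -> None


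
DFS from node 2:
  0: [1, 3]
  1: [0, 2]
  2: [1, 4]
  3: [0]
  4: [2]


Visit 2, push [4, 1]
Visit 1, push [0]
Visit 0, push [3]
Visit 3, push []
Visit 4, push []

DFS order: [2, 1, 0, 3, 4]


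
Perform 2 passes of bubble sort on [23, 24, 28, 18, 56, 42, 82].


Initial: [23, 24, 28, 18, 56, 42, 82]
Pass 1: [23, 24, 18, 28, 42, 56, 82] (2 swaps)
Pass 2: [23, 18, 24, 28, 42, 56, 82] (1 swaps)

After 2 passes: [23, 18, 24, 28, 42, 56, 82]


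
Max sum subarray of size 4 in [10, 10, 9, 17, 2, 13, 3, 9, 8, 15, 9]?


[0:4]: 46
[1:5]: 38
[2:6]: 41
[3:7]: 35
[4:8]: 27
[5:9]: 33
[6:10]: 35
[7:11]: 41

Max: 46 at [0:4]


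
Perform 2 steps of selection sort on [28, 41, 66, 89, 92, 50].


Initial: [28, 41, 66, 89, 92, 50]
Step 1: min=28 at 0
  Swap: [28, 41, 66, 89, 92, 50]
Step 2: min=41 at 1
  Swap: [28, 41, 66, 89, 92, 50]

After 2 steps: [28, 41, 66, 89, 92, 50]


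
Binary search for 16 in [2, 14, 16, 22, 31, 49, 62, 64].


Step 1: lo=0, hi=7, mid=3, val=22
Step 2: lo=0, hi=2, mid=1, val=14
Step 3: lo=2, hi=2, mid=2, val=16

Found at index 2


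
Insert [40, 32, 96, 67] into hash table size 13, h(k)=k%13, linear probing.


Insert 40: h=1 -> slot 1
Insert 32: h=6 -> slot 6
Insert 96: h=5 -> slot 5
Insert 67: h=2 -> slot 2

Table: [None, 40, 67, None, None, 96, 32, None, None, None, None, None, None]


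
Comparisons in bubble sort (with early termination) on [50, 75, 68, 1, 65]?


Algorithm: bubble sort (with early termination)
Input: [50, 75, 68, 1, 65]
Sorted: [1, 50, 65, 68, 75]

10


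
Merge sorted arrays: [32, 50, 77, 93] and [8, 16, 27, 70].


Take 8 from B
Take 16 from B
Take 27 from B
Take 32 from A
Take 50 from A
Take 70 from B

Merged: [8, 16, 27, 32, 50, 70, 77, 93]


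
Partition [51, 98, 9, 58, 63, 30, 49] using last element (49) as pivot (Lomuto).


Pivot: 49
  9 <= 49: swap -> [9, 98, 51, 58, 63, 30, 49]
  30 <= 49: swap -> [9, 30, 51, 58, 63, 98, 49]
Place pivot at 2: [9, 30, 49, 58, 63, 98, 51]

Partitioned: [9, 30, 49, 58, 63, 98, 51]


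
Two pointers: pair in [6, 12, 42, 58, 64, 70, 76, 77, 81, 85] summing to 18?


lo=0(6)+hi=9(85)=91
lo=0(6)+hi=8(81)=87
lo=0(6)+hi=7(77)=83
lo=0(6)+hi=6(76)=82
lo=0(6)+hi=5(70)=76
lo=0(6)+hi=4(64)=70
lo=0(6)+hi=3(58)=64
lo=0(6)+hi=2(42)=48
lo=0(6)+hi=1(12)=18

Yes: 6+12=18


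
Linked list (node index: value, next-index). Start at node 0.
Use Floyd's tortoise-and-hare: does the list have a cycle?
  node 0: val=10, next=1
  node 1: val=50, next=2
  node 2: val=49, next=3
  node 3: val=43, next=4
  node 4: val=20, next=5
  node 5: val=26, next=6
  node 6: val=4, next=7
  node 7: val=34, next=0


Floyd's tortoise (slow, +1) and hare (fast, +2):
  init: slow=0, fast=0
  step 1: slow=1, fast=2
  step 2: slow=2, fast=4
  step 3: slow=3, fast=6
  step 4: slow=4, fast=0
  step 5: slow=5, fast=2
  step 6: slow=6, fast=4
  step 7: slow=7, fast=6
  step 8: slow=0, fast=0
  slow == fast at node 0: cycle detected

Cycle: yes


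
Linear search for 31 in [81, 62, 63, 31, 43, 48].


i=0: 81!=31
i=1: 62!=31
i=2: 63!=31
i=3: 31==31 found!

Found at 3, 4 comps


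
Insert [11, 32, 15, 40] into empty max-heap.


Insert 11: [11]
Insert 32: [32, 11]
Insert 15: [32, 11, 15]
Insert 40: [40, 32, 15, 11]

Final heap: [40, 32, 15, 11]


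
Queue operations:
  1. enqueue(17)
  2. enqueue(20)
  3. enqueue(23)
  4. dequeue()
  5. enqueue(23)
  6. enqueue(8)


enqueue(17) -> [17]
enqueue(20) -> [17, 20]
enqueue(23) -> [17, 20, 23]
dequeue()->17, [20, 23]
enqueue(23) -> [20, 23, 23]
enqueue(8) -> [20, 23, 23, 8]

Final queue: [20, 23, 23, 8]


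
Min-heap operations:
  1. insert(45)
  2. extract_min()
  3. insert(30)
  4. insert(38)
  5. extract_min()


insert(45) -> [45]
extract_min()->45, []
insert(30) -> [30]
insert(38) -> [30, 38]
extract_min()->30, [38]

Final heap: [38]


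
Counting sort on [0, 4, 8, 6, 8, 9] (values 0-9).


Input: [0, 4, 8, 6, 8, 9]
Counts: [1, 0, 0, 0, 1, 0, 1, 0, 2, 1]

Sorted: [0, 4, 6, 8, 8, 9]


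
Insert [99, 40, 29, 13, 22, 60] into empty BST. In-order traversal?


Insert 99: root
Insert 40: L from 99
Insert 29: L from 99 -> L from 40
Insert 13: L from 99 -> L from 40 -> L from 29
Insert 22: L from 99 -> L from 40 -> L from 29 -> R from 13
Insert 60: L from 99 -> R from 40

In-order: [13, 22, 29, 40, 60, 99]


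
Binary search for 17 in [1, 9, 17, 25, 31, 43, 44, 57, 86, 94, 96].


Step 1: lo=0, hi=10, mid=5, val=43
Step 2: lo=0, hi=4, mid=2, val=17

Found at index 2


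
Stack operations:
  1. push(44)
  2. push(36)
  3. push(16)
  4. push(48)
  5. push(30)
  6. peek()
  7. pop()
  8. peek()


push(44) -> [44]
push(36) -> [44, 36]
push(16) -> [44, 36, 16]
push(48) -> [44, 36, 16, 48]
push(30) -> [44, 36, 16, 48, 30]
peek()->30
pop()->30, [44, 36, 16, 48]
peek()->48

Final stack: [44, 36, 16, 48]


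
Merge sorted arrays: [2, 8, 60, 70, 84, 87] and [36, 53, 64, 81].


Take 2 from A
Take 8 from A
Take 36 from B
Take 53 from B
Take 60 from A
Take 64 from B
Take 70 from A
Take 81 from B

Merged: [2, 8, 36, 53, 60, 64, 70, 81, 84, 87]


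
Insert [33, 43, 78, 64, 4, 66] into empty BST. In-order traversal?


Insert 33: root
Insert 43: R from 33
Insert 78: R from 33 -> R from 43
Insert 64: R from 33 -> R from 43 -> L from 78
Insert 4: L from 33
Insert 66: R from 33 -> R from 43 -> L from 78 -> R from 64

In-order: [4, 33, 43, 64, 66, 78]


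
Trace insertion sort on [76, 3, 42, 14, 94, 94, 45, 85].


Initial: [76, 3, 42, 14, 94, 94, 45, 85]
Insert 3: [3, 76, 42, 14, 94, 94, 45, 85]
Insert 42: [3, 42, 76, 14, 94, 94, 45, 85]
Insert 14: [3, 14, 42, 76, 94, 94, 45, 85]
Insert 94: [3, 14, 42, 76, 94, 94, 45, 85]
Insert 94: [3, 14, 42, 76, 94, 94, 45, 85]
Insert 45: [3, 14, 42, 45, 76, 94, 94, 85]
Insert 85: [3, 14, 42, 45, 76, 85, 94, 94]

Sorted: [3, 14, 42, 45, 76, 85, 94, 94]


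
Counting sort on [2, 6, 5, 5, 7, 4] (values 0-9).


Input: [2, 6, 5, 5, 7, 4]
Counts: [0, 0, 1, 0, 1, 2, 1, 1, 0, 0]

Sorted: [2, 4, 5, 5, 6, 7]


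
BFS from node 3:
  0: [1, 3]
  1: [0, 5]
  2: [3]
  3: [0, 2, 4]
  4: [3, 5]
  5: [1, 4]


Visit 3, enqueue [0, 2, 4]
Visit 0, enqueue [1]
Visit 2, enqueue []
Visit 4, enqueue [5]
Visit 1, enqueue []
Visit 5, enqueue []

BFS order: [3, 0, 2, 4, 1, 5]


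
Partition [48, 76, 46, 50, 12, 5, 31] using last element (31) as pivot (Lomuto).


Pivot: 31
  12 <= 31: swap -> [12, 76, 46, 50, 48, 5, 31]
  5 <= 31: swap -> [12, 5, 46, 50, 48, 76, 31]
Place pivot at 2: [12, 5, 31, 50, 48, 76, 46]

Partitioned: [12, 5, 31, 50, 48, 76, 46]


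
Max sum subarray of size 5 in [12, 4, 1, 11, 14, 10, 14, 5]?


[0:5]: 42
[1:6]: 40
[2:7]: 50
[3:8]: 54

Max: 54 at [3:8]


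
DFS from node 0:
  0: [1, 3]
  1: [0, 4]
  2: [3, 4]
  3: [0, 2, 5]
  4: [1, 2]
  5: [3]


Visit 0, push [3, 1]
Visit 1, push [4]
Visit 4, push [2]
Visit 2, push [3]
Visit 3, push [5]
Visit 5, push []

DFS order: [0, 1, 4, 2, 3, 5]


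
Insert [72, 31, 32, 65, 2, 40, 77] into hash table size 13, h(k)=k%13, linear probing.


Insert 72: h=7 -> slot 7
Insert 31: h=5 -> slot 5
Insert 32: h=6 -> slot 6
Insert 65: h=0 -> slot 0
Insert 2: h=2 -> slot 2
Insert 40: h=1 -> slot 1
Insert 77: h=12 -> slot 12

Table: [65, 40, 2, None, None, 31, 32, 72, None, None, None, None, 77]


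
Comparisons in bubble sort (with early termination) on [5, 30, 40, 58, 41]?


Algorithm: bubble sort (with early termination)
Input: [5, 30, 40, 58, 41]
Sorted: [5, 30, 40, 41, 58]

7


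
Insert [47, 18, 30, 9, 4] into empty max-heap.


Insert 47: [47]
Insert 18: [47, 18]
Insert 30: [47, 18, 30]
Insert 9: [47, 18, 30, 9]
Insert 4: [47, 18, 30, 9, 4]

Final heap: [47, 18, 30, 9, 4]


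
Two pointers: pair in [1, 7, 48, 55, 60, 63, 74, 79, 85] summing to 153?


lo=0(1)+hi=8(85)=86
lo=1(7)+hi=8(85)=92
lo=2(48)+hi=8(85)=133
lo=3(55)+hi=8(85)=140
lo=4(60)+hi=8(85)=145
lo=5(63)+hi=8(85)=148
lo=6(74)+hi=8(85)=159
lo=6(74)+hi=7(79)=153

Yes: 74+79=153


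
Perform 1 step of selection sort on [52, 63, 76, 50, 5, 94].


Initial: [52, 63, 76, 50, 5, 94]
Step 1: min=5 at 4
  Swap: [5, 63, 76, 50, 52, 94]

After 1 step: [5, 63, 76, 50, 52, 94]


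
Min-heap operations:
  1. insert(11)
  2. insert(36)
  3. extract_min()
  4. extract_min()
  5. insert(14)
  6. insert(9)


insert(11) -> [11]
insert(36) -> [11, 36]
extract_min()->11, [36]
extract_min()->36, []
insert(14) -> [14]
insert(9) -> [9, 14]

Final heap: [9, 14]


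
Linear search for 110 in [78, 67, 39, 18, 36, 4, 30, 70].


i=0: 78!=110
i=1: 67!=110
i=2: 39!=110
i=3: 18!=110
i=4: 36!=110
i=5: 4!=110
i=6: 30!=110
i=7: 70!=110

Not found, 8 comps


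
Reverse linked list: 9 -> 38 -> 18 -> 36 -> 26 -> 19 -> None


Step 1: curr=9, set curr.next=prev(None) | reversed so far: 9
Step 2: curr=38, set curr.next=prev(9) | reversed so far: 38 -> 9
Step 3: curr=18, set curr.next=prev(38) | reversed so far: 18 -> 38 -> 9
Step 4: curr=36, set curr.next=prev(18) | reversed so far: 36 -> 18 -> 38 -> 9
Step 5: curr=26, set curr.next=prev(36) | reversed so far: 26 -> 36 -> 18 -> 38 -> 9
Step 6: curr=19, set curr.next=prev(26) | reversed so far: 19 -> 26 -> 36 -> 18 -> 38 -> 9

19 -> 26 -> 36 -> 18 -> 38 -> 9 -> None


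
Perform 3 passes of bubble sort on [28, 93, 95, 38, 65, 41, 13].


Initial: [28, 93, 95, 38, 65, 41, 13]
Pass 1: [28, 93, 38, 65, 41, 13, 95] (4 swaps)
Pass 2: [28, 38, 65, 41, 13, 93, 95] (4 swaps)
Pass 3: [28, 38, 41, 13, 65, 93, 95] (2 swaps)

After 3 passes: [28, 38, 41, 13, 65, 93, 95]


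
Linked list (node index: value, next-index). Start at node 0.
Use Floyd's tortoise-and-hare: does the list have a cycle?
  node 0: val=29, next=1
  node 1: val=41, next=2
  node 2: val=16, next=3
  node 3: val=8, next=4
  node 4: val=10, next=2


Floyd's tortoise (slow, +1) and hare (fast, +2):
  init: slow=0, fast=0
  step 1: slow=1, fast=2
  step 2: slow=2, fast=4
  step 3: slow=3, fast=3
  slow == fast at node 3: cycle detected

Cycle: yes


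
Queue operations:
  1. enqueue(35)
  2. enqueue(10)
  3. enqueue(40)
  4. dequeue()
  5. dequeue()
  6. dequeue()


enqueue(35) -> [35]
enqueue(10) -> [35, 10]
enqueue(40) -> [35, 10, 40]
dequeue()->35, [10, 40]
dequeue()->10, [40]
dequeue()->40, []

Final queue: []


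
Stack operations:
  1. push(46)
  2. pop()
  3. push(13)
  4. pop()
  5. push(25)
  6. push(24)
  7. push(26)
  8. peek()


push(46) -> [46]
pop()->46, []
push(13) -> [13]
pop()->13, []
push(25) -> [25]
push(24) -> [25, 24]
push(26) -> [25, 24, 26]
peek()->26

Final stack: [25, 24, 26]


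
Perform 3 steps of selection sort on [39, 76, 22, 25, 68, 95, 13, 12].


Initial: [39, 76, 22, 25, 68, 95, 13, 12]
Step 1: min=12 at 7
  Swap: [12, 76, 22, 25, 68, 95, 13, 39]
Step 2: min=13 at 6
  Swap: [12, 13, 22, 25, 68, 95, 76, 39]
Step 3: min=22 at 2
  Swap: [12, 13, 22, 25, 68, 95, 76, 39]

After 3 steps: [12, 13, 22, 25, 68, 95, 76, 39]


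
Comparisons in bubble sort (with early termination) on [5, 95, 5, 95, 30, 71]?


Algorithm: bubble sort (with early termination)
Input: [5, 95, 5, 95, 30, 71]
Sorted: [5, 5, 30, 71, 95, 95]

12


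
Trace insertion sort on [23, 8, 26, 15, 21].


Initial: [23, 8, 26, 15, 21]
Insert 8: [8, 23, 26, 15, 21]
Insert 26: [8, 23, 26, 15, 21]
Insert 15: [8, 15, 23, 26, 21]
Insert 21: [8, 15, 21, 23, 26]

Sorted: [8, 15, 21, 23, 26]


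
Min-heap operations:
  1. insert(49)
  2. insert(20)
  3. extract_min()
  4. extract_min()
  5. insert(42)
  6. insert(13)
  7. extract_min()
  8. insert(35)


insert(49) -> [49]
insert(20) -> [20, 49]
extract_min()->20, [49]
extract_min()->49, []
insert(42) -> [42]
insert(13) -> [13, 42]
extract_min()->13, [42]
insert(35) -> [35, 42]

Final heap: [35, 42]


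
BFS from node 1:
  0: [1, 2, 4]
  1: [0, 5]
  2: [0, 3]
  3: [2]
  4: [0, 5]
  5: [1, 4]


Visit 1, enqueue [0, 5]
Visit 0, enqueue [2, 4]
Visit 5, enqueue []
Visit 2, enqueue [3]
Visit 4, enqueue []
Visit 3, enqueue []

BFS order: [1, 0, 5, 2, 4, 3]


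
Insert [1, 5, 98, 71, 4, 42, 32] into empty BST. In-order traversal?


Insert 1: root
Insert 5: R from 1
Insert 98: R from 1 -> R from 5
Insert 71: R from 1 -> R from 5 -> L from 98
Insert 4: R from 1 -> L from 5
Insert 42: R from 1 -> R from 5 -> L from 98 -> L from 71
Insert 32: R from 1 -> R from 5 -> L from 98 -> L from 71 -> L from 42

In-order: [1, 4, 5, 32, 42, 71, 98]


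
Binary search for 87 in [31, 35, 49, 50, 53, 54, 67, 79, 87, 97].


Step 1: lo=0, hi=9, mid=4, val=53
Step 2: lo=5, hi=9, mid=7, val=79
Step 3: lo=8, hi=9, mid=8, val=87

Found at index 8


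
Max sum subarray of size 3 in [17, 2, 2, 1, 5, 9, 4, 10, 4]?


[0:3]: 21
[1:4]: 5
[2:5]: 8
[3:6]: 15
[4:7]: 18
[5:8]: 23
[6:9]: 18

Max: 23 at [5:8]


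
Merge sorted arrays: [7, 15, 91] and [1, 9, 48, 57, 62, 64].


Take 1 from B
Take 7 from A
Take 9 from B
Take 15 from A
Take 48 from B
Take 57 from B
Take 62 from B
Take 64 from B

Merged: [1, 7, 9, 15, 48, 57, 62, 64, 91]


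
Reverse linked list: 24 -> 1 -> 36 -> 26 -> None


Step 1: curr=24, set curr.next=prev(None) | reversed so far: 24
Step 2: curr=1, set curr.next=prev(24) | reversed so far: 1 -> 24
Step 3: curr=36, set curr.next=prev(1) | reversed so far: 36 -> 1 -> 24
Step 4: curr=26, set curr.next=prev(36) | reversed so far: 26 -> 36 -> 1 -> 24

26 -> 36 -> 1 -> 24 -> None


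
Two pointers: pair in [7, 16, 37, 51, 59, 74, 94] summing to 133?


lo=0(7)+hi=6(94)=101
lo=1(16)+hi=6(94)=110
lo=2(37)+hi=6(94)=131
lo=3(51)+hi=6(94)=145
lo=3(51)+hi=5(74)=125
lo=4(59)+hi=5(74)=133

Yes: 59+74=133


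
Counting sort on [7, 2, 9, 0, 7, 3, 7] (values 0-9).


Input: [7, 2, 9, 0, 7, 3, 7]
Counts: [1, 0, 1, 1, 0, 0, 0, 3, 0, 1]

Sorted: [0, 2, 3, 7, 7, 7, 9]


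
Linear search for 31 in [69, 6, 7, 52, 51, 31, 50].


i=0: 69!=31
i=1: 6!=31
i=2: 7!=31
i=3: 52!=31
i=4: 51!=31
i=5: 31==31 found!

Found at 5, 6 comps


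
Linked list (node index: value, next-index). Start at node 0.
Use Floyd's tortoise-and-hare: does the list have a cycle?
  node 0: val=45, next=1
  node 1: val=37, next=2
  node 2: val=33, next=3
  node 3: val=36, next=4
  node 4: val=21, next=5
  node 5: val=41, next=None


Floyd's tortoise (slow, +1) and hare (fast, +2):
  init: slow=0, fast=0
  step 1: slow=1, fast=2
  step 2: slow=2, fast=4
  step 3: fast 4->5->None, no cycle

Cycle: no


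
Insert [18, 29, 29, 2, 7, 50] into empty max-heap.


Insert 18: [18]
Insert 29: [29, 18]
Insert 29: [29, 18, 29]
Insert 2: [29, 18, 29, 2]
Insert 7: [29, 18, 29, 2, 7]
Insert 50: [50, 18, 29, 2, 7, 29]

Final heap: [50, 18, 29, 2, 7, 29]


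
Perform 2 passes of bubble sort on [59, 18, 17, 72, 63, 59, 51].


Initial: [59, 18, 17, 72, 63, 59, 51]
Pass 1: [18, 17, 59, 63, 59, 51, 72] (5 swaps)
Pass 2: [17, 18, 59, 59, 51, 63, 72] (3 swaps)

After 2 passes: [17, 18, 59, 59, 51, 63, 72]


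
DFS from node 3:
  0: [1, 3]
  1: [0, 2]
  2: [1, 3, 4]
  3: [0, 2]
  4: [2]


Visit 3, push [2, 0]
Visit 0, push [1]
Visit 1, push [2]
Visit 2, push [4]
Visit 4, push []

DFS order: [3, 0, 1, 2, 4]


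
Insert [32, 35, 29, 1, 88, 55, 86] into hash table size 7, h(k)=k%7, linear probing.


Insert 32: h=4 -> slot 4
Insert 35: h=0 -> slot 0
Insert 29: h=1 -> slot 1
Insert 1: h=1, 1 probes -> slot 2
Insert 88: h=4, 1 probes -> slot 5
Insert 55: h=6 -> slot 6
Insert 86: h=2, 1 probes -> slot 3

Table: [35, 29, 1, 86, 32, 88, 55]


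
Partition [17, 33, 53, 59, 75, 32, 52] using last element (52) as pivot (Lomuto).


Pivot: 52
  17 <= 52: advance i (no swap)
  33 <= 52: advance i (no swap)
  32 <= 52: swap -> [17, 33, 32, 59, 75, 53, 52]
Place pivot at 3: [17, 33, 32, 52, 75, 53, 59]

Partitioned: [17, 33, 32, 52, 75, 53, 59]


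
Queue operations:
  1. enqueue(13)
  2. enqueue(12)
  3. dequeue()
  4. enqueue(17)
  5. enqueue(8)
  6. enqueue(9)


enqueue(13) -> [13]
enqueue(12) -> [13, 12]
dequeue()->13, [12]
enqueue(17) -> [12, 17]
enqueue(8) -> [12, 17, 8]
enqueue(9) -> [12, 17, 8, 9]

Final queue: [12, 17, 8, 9]


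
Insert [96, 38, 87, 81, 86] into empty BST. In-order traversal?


Insert 96: root
Insert 38: L from 96
Insert 87: L from 96 -> R from 38
Insert 81: L from 96 -> R from 38 -> L from 87
Insert 86: L from 96 -> R from 38 -> L from 87 -> R from 81

In-order: [38, 81, 86, 87, 96]


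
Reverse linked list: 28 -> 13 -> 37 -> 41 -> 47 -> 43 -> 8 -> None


Step 1: curr=28, set curr.next=prev(None) | reversed so far: 28
Step 2: curr=13, set curr.next=prev(28) | reversed so far: 13 -> 28
Step 3: curr=37, set curr.next=prev(13) | reversed so far: 37 -> 13 -> 28
Step 4: curr=41, set curr.next=prev(37) | reversed so far: 41 -> 37 -> 13 -> 28
Step 5: curr=47, set curr.next=prev(41) | reversed so far: 47 -> 41 -> 37 -> 13 -> 28
Step 6: curr=43, set curr.next=prev(47) | reversed so far: 43 -> 47 -> 41 -> 37 -> 13 -> 28
Step 7: curr=8, set curr.next=prev(43) | reversed so far: 8 -> 43 -> 47 -> 41 -> 37 -> 13 -> 28

8 -> 43 -> 47 -> 41 -> 37 -> 13 -> 28 -> None


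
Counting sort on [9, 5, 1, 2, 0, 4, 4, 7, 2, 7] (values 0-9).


Input: [9, 5, 1, 2, 0, 4, 4, 7, 2, 7]
Counts: [1, 1, 2, 0, 2, 1, 0, 2, 0, 1]

Sorted: [0, 1, 2, 2, 4, 4, 5, 7, 7, 9]


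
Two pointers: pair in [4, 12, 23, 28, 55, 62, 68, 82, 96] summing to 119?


lo=0(4)+hi=8(96)=100
lo=1(12)+hi=8(96)=108
lo=2(23)+hi=8(96)=119

Yes: 23+96=119


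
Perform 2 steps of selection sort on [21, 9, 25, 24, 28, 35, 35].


Initial: [21, 9, 25, 24, 28, 35, 35]
Step 1: min=9 at 1
  Swap: [9, 21, 25, 24, 28, 35, 35]
Step 2: min=21 at 1
  Swap: [9, 21, 25, 24, 28, 35, 35]

After 2 steps: [9, 21, 25, 24, 28, 35, 35]


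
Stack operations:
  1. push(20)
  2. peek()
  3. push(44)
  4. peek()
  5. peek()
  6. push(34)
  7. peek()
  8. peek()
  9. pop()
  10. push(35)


push(20) -> [20]
peek()->20
push(44) -> [20, 44]
peek()->44
peek()->44
push(34) -> [20, 44, 34]
peek()->34
peek()->34
pop()->34, [20, 44]
push(35) -> [20, 44, 35]

Final stack: [20, 44, 35]


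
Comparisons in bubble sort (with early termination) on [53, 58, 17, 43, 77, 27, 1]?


Algorithm: bubble sort (with early termination)
Input: [53, 58, 17, 43, 77, 27, 1]
Sorted: [1, 17, 27, 43, 53, 58, 77]

21


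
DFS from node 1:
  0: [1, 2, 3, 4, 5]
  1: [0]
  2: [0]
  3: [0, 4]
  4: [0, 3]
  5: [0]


Visit 1, push [0]
Visit 0, push [5, 4, 3, 2]
Visit 2, push []
Visit 3, push [4]
Visit 4, push []
Visit 5, push []

DFS order: [1, 0, 2, 3, 4, 5]


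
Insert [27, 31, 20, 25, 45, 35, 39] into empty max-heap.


Insert 27: [27]
Insert 31: [31, 27]
Insert 20: [31, 27, 20]
Insert 25: [31, 27, 20, 25]
Insert 45: [45, 31, 20, 25, 27]
Insert 35: [45, 31, 35, 25, 27, 20]
Insert 39: [45, 31, 39, 25, 27, 20, 35]

Final heap: [45, 31, 39, 25, 27, 20, 35]


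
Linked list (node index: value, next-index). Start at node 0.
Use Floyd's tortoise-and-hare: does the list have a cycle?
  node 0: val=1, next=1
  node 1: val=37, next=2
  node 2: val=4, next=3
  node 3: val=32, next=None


Floyd's tortoise (slow, +1) and hare (fast, +2):
  init: slow=0, fast=0
  step 1: slow=1, fast=2
  step 2: fast 2->3->None, no cycle

Cycle: no


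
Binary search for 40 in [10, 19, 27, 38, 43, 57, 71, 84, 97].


Step 1: lo=0, hi=8, mid=4, val=43
Step 2: lo=0, hi=3, mid=1, val=19
Step 3: lo=2, hi=3, mid=2, val=27
Step 4: lo=3, hi=3, mid=3, val=38

Not found


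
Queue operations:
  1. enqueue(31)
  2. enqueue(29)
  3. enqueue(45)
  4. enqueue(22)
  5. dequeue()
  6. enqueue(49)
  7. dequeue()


enqueue(31) -> [31]
enqueue(29) -> [31, 29]
enqueue(45) -> [31, 29, 45]
enqueue(22) -> [31, 29, 45, 22]
dequeue()->31, [29, 45, 22]
enqueue(49) -> [29, 45, 22, 49]
dequeue()->29, [45, 22, 49]

Final queue: [45, 22, 49]


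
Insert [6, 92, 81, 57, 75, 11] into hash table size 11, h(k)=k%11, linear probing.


Insert 6: h=6 -> slot 6
Insert 92: h=4 -> slot 4
Insert 81: h=4, 1 probes -> slot 5
Insert 57: h=2 -> slot 2
Insert 75: h=9 -> slot 9
Insert 11: h=0 -> slot 0

Table: [11, None, 57, None, 92, 81, 6, None, None, 75, None]


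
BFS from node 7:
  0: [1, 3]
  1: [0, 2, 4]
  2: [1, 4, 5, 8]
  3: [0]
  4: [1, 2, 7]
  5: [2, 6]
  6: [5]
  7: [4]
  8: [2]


Visit 7, enqueue [4]
Visit 4, enqueue [1, 2]
Visit 1, enqueue [0]
Visit 2, enqueue [5, 8]
Visit 0, enqueue [3]
Visit 5, enqueue [6]
Visit 8, enqueue []
Visit 3, enqueue []
Visit 6, enqueue []

BFS order: [7, 4, 1, 2, 0, 5, 8, 3, 6]


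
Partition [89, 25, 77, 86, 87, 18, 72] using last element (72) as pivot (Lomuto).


Pivot: 72
  25 <= 72: swap -> [25, 89, 77, 86, 87, 18, 72]
  18 <= 72: swap -> [25, 18, 77, 86, 87, 89, 72]
Place pivot at 2: [25, 18, 72, 86, 87, 89, 77]

Partitioned: [25, 18, 72, 86, 87, 89, 77]


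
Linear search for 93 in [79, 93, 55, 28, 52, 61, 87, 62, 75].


i=0: 79!=93
i=1: 93==93 found!

Found at 1, 2 comps


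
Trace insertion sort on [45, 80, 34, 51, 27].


Initial: [45, 80, 34, 51, 27]
Insert 80: [45, 80, 34, 51, 27]
Insert 34: [34, 45, 80, 51, 27]
Insert 51: [34, 45, 51, 80, 27]
Insert 27: [27, 34, 45, 51, 80]

Sorted: [27, 34, 45, 51, 80]


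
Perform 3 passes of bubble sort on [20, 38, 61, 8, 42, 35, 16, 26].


Initial: [20, 38, 61, 8, 42, 35, 16, 26]
Pass 1: [20, 38, 8, 42, 35, 16, 26, 61] (5 swaps)
Pass 2: [20, 8, 38, 35, 16, 26, 42, 61] (4 swaps)
Pass 3: [8, 20, 35, 16, 26, 38, 42, 61] (4 swaps)

After 3 passes: [8, 20, 35, 16, 26, 38, 42, 61]


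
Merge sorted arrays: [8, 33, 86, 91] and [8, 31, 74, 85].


Take 8 from A
Take 8 from B
Take 31 from B
Take 33 from A
Take 74 from B
Take 85 from B

Merged: [8, 8, 31, 33, 74, 85, 86, 91]


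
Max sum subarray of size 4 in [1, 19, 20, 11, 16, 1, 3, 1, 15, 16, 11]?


[0:4]: 51
[1:5]: 66
[2:6]: 48
[3:7]: 31
[4:8]: 21
[5:9]: 20
[6:10]: 35
[7:11]: 43

Max: 66 at [1:5]


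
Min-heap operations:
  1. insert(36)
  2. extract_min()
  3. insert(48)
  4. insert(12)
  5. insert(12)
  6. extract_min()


insert(36) -> [36]
extract_min()->36, []
insert(48) -> [48]
insert(12) -> [12, 48]
insert(12) -> [12, 48, 12]
extract_min()->12, [12, 48]

Final heap: [12, 48]


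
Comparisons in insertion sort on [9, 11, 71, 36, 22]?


Algorithm: insertion sort
Input: [9, 11, 71, 36, 22]
Sorted: [9, 11, 22, 36, 71]

7


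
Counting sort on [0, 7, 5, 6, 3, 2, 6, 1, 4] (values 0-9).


Input: [0, 7, 5, 6, 3, 2, 6, 1, 4]
Counts: [1, 1, 1, 1, 1, 1, 2, 1, 0, 0]

Sorted: [0, 1, 2, 3, 4, 5, 6, 6, 7]


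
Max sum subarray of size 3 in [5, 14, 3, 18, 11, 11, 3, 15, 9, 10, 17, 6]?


[0:3]: 22
[1:4]: 35
[2:5]: 32
[3:6]: 40
[4:7]: 25
[5:8]: 29
[6:9]: 27
[7:10]: 34
[8:11]: 36
[9:12]: 33

Max: 40 at [3:6]


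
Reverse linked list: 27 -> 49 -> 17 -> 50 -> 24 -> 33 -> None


Step 1: curr=27, set curr.next=prev(None) | reversed so far: 27
Step 2: curr=49, set curr.next=prev(27) | reversed so far: 49 -> 27
Step 3: curr=17, set curr.next=prev(49) | reversed so far: 17 -> 49 -> 27
Step 4: curr=50, set curr.next=prev(17) | reversed so far: 50 -> 17 -> 49 -> 27
Step 5: curr=24, set curr.next=prev(50) | reversed so far: 24 -> 50 -> 17 -> 49 -> 27
Step 6: curr=33, set curr.next=prev(24) | reversed so far: 33 -> 24 -> 50 -> 17 -> 49 -> 27

33 -> 24 -> 50 -> 17 -> 49 -> 27 -> None


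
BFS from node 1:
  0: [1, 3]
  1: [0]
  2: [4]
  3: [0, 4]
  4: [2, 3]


Visit 1, enqueue [0]
Visit 0, enqueue [3]
Visit 3, enqueue [4]
Visit 4, enqueue [2]
Visit 2, enqueue []

BFS order: [1, 0, 3, 4, 2]


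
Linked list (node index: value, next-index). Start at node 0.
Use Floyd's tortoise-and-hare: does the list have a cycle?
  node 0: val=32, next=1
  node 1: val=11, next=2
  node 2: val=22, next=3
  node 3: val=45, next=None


Floyd's tortoise (slow, +1) and hare (fast, +2):
  init: slow=0, fast=0
  step 1: slow=1, fast=2
  step 2: fast 2->3->None, no cycle

Cycle: no


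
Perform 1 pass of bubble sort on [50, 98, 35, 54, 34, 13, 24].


Initial: [50, 98, 35, 54, 34, 13, 24]
Pass 1: [50, 35, 54, 34, 13, 24, 98] (5 swaps)

After 1 pass: [50, 35, 54, 34, 13, 24, 98]


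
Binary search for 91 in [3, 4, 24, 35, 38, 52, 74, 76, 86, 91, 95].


Step 1: lo=0, hi=10, mid=5, val=52
Step 2: lo=6, hi=10, mid=8, val=86
Step 3: lo=9, hi=10, mid=9, val=91

Found at index 9


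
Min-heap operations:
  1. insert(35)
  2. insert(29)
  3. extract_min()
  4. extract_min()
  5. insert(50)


insert(35) -> [35]
insert(29) -> [29, 35]
extract_min()->29, [35]
extract_min()->35, []
insert(50) -> [50]

Final heap: [50]


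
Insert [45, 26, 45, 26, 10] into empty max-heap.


Insert 45: [45]
Insert 26: [45, 26]
Insert 45: [45, 26, 45]
Insert 26: [45, 26, 45, 26]
Insert 10: [45, 26, 45, 26, 10]

Final heap: [45, 26, 45, 26, 10]


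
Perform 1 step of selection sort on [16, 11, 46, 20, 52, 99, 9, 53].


Initial: [16, 11, 46, 20, 52, 99, 9, 53]
Step 1: min=9 at 6
  Swap: [9, 11, 46, 20, 52, 99, 16, 53]

After 1 step: [9, 11, 46, 20, 52, 99, 16, 53]


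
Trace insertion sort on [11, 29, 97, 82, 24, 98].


Initial: [11, 29, 97, 82, 24, 98]
Insert 29: [11, 29, 97, 82, 24, 98]
Insert 97: [11, 29, 97, 82, 24, 98]
Insert 82: [11, 29, 82, 97, 24, 98]
Insert 24: [11, 24, 29, 82, 97, 98]
Insert 98: [11, 24, 29, 82, 97, 98]

Sorted: [11, 24, 29, 82, 97, 98]


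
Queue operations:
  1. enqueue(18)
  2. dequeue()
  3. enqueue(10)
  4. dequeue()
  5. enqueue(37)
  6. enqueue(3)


enqueue(18) -> [18]
dequeue()->18, []
enqueue(10) -> [10]
dequeue()->10, []
enqueue(37) -> [37]
enqueue(3) -> [37, 3]

Final queue: [37, 3]
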